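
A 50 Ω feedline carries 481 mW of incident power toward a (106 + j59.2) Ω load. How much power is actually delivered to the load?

P_delivered ≈ 366 mW

|Γ| = |(56 + j59.2)/(156 + j59.2)| = 0.488
|Γ|² = 0.239
P_refl = |Γ|²·P_inc = 115 mW, P_del = (1 − |Γ|²)·P_inc = 366 mW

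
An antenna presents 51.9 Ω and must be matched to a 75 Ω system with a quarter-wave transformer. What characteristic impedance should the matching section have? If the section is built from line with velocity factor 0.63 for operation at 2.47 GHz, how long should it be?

Z_qwt = √(Z_0·R_L) = √(75 × 51.9) = √3892
λ = 0.63·c/f = 0.0765 m, so l = λ/4 = 0.0191 m

Z_qwt ≈ 62.4 Ω; length ≈ 1.91 cm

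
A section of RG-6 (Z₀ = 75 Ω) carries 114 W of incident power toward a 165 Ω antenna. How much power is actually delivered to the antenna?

P_delivered ≈ 98 W

Γ = (165 − 75)/(165 + 75) = 0.375
|Γ|² = 0.141
P_refl = |Γ|²·P_inc = 16 W, P_del = (1 − |Γ|²)·P_inc = 98 W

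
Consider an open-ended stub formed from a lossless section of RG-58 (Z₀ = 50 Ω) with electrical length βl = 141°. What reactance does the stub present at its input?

X_in ≈ 61.7 Ω (inductive)

tan(βl) = -0.81
For an open-ended stub, Z_in = −jZ_0·cot(βl) = −jZ_0/tan(βl)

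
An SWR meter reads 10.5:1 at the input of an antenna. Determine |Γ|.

|Γ| ≈ 0.826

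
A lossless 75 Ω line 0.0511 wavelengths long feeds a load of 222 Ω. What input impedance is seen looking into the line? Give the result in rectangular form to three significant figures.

Z_in ≈ 125 − j98.3 Ω

βl = 2π × 0.0511 = 18.4°
tan(βl) = tan(18.4°) = 0.333
Z_in = Z_0·(Z_L + jZ_0·tanβl)/(Z_0 + jZ_L·tanβl)
     = 75·(222 + j24.9)/(75 + j73.8)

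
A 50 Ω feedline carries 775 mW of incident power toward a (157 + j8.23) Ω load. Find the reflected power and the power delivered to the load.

|Γ| = |(107 + j8.23)/(207 + j8.23)| = 0.518
|Γ|² = 0.268
P_refl = |Γ|²·P_inc = 208 mW, P_del = (1 − |Γ|²)·P_inc = 567 mW

P_reflected ≈ 208 mW; P_delivered ≈ 567 mW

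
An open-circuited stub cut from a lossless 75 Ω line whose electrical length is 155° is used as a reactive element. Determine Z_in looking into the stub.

Z_in ≈ +j161 Ω

tan(βl) = -0.466
For an open-circuited stub, Z_in = −jZ_0·cot(βl) = −jZ_0/tan(βl)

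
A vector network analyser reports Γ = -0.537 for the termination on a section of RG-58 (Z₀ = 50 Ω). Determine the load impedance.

Z_L = Z_0·(1 + Γ)/(1 − Γ) = 50·(0.463)/(1.54)

Z_L ≈ 15.1 Ω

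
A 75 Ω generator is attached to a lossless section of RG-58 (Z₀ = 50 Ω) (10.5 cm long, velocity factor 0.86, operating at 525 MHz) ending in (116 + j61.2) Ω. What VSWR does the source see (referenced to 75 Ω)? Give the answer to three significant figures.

VSWR ≈ 4.2

λ = v/f = 0.86·c / 525 MHz = 0.491 m
βl = 2π·l/λ = 2π × 0.214 = 76.9°
tan(βl) = 4.3
Z_in = Z_0·(Z_L + jZ_0·tanβl)/(Z_0 + jZ_L·tanβl) = 19.2 − j19.8 Ω
Γ_s = (Z_in − Z_s)/(Z_in + Z_s) = (-55.8 − j19.8)/(94.2 − j19.8), |Γ_s| = 0.615
VSWR = (1 + |Γ_s|)/(1 − |Γ_s|)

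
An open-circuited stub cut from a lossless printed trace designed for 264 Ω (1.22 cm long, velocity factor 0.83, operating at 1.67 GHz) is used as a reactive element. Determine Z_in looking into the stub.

Z_in ≈ −j467 Ω

λ = v/f = 0.83·c / 1.67 GHz = 0.149 m
βl = 2π·l/λ = 2π × 0.0818 = 29.5°
tan(βl) = 0.565
For an open-circuited stub, Z_in = −jZ_0·cot(βl) = −jZ_0/tan(βl)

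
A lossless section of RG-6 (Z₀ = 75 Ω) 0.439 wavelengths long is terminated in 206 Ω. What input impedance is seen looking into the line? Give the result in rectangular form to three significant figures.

βl = 2π × 0.439 = 158°
tan(βl) = tan(158°) = -0.403
Z_in = Z_0·(Z_L + jZ_0·tanβl)/(Z_0 + jZ_L·tanβl)
     = 75·(206 − j30.2)/(75 − j83.1)

Z_in ≈ 108 + j88.9 Ω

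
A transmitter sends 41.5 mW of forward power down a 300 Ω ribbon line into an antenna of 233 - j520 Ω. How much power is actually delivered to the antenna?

P_delivered ≈ 20.9 mW

|Γ| = |(-67 − j520)/(533 − j520)| = 0.704
|Γ|² = 0.496
P_refl = |Γ|²·P_inc = 20.6 mW, P_del = (1 − |Γ|²)·P_inc = 20.9 mW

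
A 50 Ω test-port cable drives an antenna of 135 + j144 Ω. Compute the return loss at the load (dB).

RL ≈ 2.94 dB

Γ = (85 + j144)/(185 + j144), |Γ| = 0.713
RL = −20·log₁₀|Γ| = −20·log₁₀(0.713)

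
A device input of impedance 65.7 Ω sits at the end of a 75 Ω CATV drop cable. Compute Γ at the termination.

Γ = -0.0661

Γ = (Z_L − Z_0)/(Z_L + Z_0) = (65.7 − 75)/(65.7 + 75) = -9.3/140.7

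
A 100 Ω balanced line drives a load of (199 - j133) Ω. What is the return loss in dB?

RL ≈ 5.91 dB

Γ = (99 − j133)/(299 − j133), |Γ| = 0.507
RL = −20·log₁₀|Γ| = −20·log₁₀(0.507)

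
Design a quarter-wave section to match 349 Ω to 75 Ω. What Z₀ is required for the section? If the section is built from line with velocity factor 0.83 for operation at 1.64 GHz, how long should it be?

Z_qwt ≈ 162 Ω; length ≈ 3.8 cm

Z_qwt = √(Z_0·R_L) = √(75 × 349) = √26180
λ = 0.83·c/f = 0.152 m, so l = λ/4 = 0.038 m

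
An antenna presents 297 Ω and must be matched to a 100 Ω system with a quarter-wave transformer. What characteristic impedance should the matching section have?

Z_qwt ≈ 172 Ω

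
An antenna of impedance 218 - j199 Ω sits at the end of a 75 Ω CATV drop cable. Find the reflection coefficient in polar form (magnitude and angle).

Γ ≈ 0.692 ∠ -20.1°

Γ = (Z_L − Z_0)/(Z_L + Z_0) = (143 − j199)/(293 − j199)
|Γ| = 245/354 = 0.692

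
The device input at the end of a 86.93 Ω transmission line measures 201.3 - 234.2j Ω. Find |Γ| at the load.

|Γ| ≈ 0.702

Γ = (Z_L − Z_0)/(Z_L + Z_0) = (114.4 − j234.2)/(288.2 − j234.2)
|Γ| = 261/371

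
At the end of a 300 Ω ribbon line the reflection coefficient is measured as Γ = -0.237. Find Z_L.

Z_L = Z_0·(1 + Γ)/(1 − Γ) = 300·(0.763)/(1.24)

Z_L ≈ 185 Ω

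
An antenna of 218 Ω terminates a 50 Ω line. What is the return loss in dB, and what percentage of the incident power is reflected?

RL ≈ 4.06 dB; 39.3% of incident power reflected

Γ = (218 − 50)/(218 + 50) = 0.627
RL = −20·log₁₀(0.627) = 4.06 dB
P_refl/P_inc = |Γ|² = 0.393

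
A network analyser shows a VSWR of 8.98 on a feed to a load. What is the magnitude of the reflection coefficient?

|Γ| = (S − 1)/(S + 1) = (8.98 − 1)/(8.98 + 1) = 7.98/9.98

|Γ| ≈ 0.8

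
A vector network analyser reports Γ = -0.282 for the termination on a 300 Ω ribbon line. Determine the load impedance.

Z_L ≈ 168 Ω

Z_L = Z_0·(1 + Γ)/(1 − Γ) = 300·(0.718)/(1.28)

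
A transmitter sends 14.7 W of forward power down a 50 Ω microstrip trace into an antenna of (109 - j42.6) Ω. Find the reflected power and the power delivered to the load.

|Γ| = |(59 − j42.6)/(159 − j42.6)| = 0.442
|Γ|² = 0.195
P_refl = |Γ|²·P_inc = 2.87 W, P_del = (1 − |Γ|²)·P_inc = 11.8 W

P_reflected ≈ 2.87 W; P_delivered ≈ 11.8 W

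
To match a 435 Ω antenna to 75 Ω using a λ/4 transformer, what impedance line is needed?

Z_qwt = √(Z_0·R_L) = √(75 × 435) = √32620

Z_qwt ≈ 181 Ω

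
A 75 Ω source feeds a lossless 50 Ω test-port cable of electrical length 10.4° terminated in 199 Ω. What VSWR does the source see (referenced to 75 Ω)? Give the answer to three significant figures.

VSWR ≈ 2.77

tan(βl) = 0.184
Z_in = Z_0·(Z_L + jZ_0·tanβl)/(Z_0 + jZ_L·tanβl) = 134 − j88.8 Ω
Γ_s = (Z_in − Z_s)/(Z_in + Z_s) = (59.1 − j88.8)/(209 − j88.8), |Γ_s| = 0.47
VSWR = (1 + |Γ_s|)/(1 − |Γ_s|)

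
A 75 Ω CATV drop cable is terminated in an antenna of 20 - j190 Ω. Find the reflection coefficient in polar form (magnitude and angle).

Γ = (Z_L − Z_0)/(Z_L + Z_0) = (-55 − j190)/(95 − j190)
|Γ| = 198/212 = 0.931

Γ ≈ 0.931 ∠ -42.7°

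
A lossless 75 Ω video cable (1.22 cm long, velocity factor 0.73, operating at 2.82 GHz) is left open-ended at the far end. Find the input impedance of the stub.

λ = v/f = 0.73·c / 2.82 GHz = 0.0777 m
βl = 2π·l/λ = 2π × 0.157 = 56.6°
tan(βl) = 1.51
For an open-ended stub, Z_in = −jZ_0·cot(βl) = −jZ_0/tan(βl)

Z_in ≈ −j49.5 Ω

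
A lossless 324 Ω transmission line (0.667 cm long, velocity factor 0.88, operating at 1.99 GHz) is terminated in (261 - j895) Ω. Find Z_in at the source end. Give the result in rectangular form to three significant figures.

Z_in ≈ 78.3 − j426 Ω

λ = v/f = 0.88·c / 1.99 GHz = 0.133 m
βl = 2π·l/λ = 2π × 0.0503 = 18.1°
tan(βl) = tan(18.1°) = 0.327
Z_in = Z_0·(Z_L + jZ_0·tanβl)/(Z_0 + jZ_L·tanβl)
     = 324·(261 − j789)/(617 + j85.3)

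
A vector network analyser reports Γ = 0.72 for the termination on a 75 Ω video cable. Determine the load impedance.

Z_L ≈ 461 Ω

Z_L = Z_0·(1 + Γ)/(1 − Γ) = 75·(1.72)/(0.28)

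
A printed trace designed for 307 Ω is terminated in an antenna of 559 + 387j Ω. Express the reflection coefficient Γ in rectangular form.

Γ ≈ 0.409 + j0.264

Γ = (Z_L − Z_0)/(Z_L + Z_0) = (252 + j387)/(866 + j387)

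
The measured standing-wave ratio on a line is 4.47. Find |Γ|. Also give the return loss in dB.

|Γ| = (S − 1)/(S + 1) = (4.47 − 1)/(4.47 + 1) = 3.47/5.47
RL = −20·log₁₀|Γ| = −20·log₁₀(0.634)

|Γ| ≈ 0.634; return loss ≈ 3.95 dB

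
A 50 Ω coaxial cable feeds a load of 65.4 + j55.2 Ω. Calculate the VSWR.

VSWR ≈ 2.62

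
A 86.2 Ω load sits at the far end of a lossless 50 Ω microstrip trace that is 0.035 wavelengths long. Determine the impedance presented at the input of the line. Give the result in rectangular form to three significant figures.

Z_in ≈ 78.8 − j19.2 Ω

βl = 2π × 0.035 = 12.6°
tan(βl) = tan(12.6°) = 0.224
Z_in = Z_0·(Z_L + jZ_0·tanβl)/(Z_0 + jZ_L·tanβl)
     = 50·(86.2 + j11.2)/(50 + j19.3)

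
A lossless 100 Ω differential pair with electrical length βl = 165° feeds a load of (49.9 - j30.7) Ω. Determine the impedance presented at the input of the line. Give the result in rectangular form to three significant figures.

Z_in ≈ 62.2 − j53.6 Ω

tan(βl) = tan(165°) = -0.268
Z_in = Z_0·(Z_L + jZ_0·tanβl)/(Z_0 + jZ_L·tanβl)
     = 100·(49.9 − j57.5)/(91.8 − j13.4)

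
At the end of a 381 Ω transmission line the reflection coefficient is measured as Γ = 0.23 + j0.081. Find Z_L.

Z_L = Z_0·(1 + Γ)/(1 − Γ) = 381·(1.23 + j0.081)/(0.77 − j0.081)

Z_L ≈ 598 + j103 Ω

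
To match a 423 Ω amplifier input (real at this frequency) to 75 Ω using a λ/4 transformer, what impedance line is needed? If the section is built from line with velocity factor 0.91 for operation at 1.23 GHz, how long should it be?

Z_qwt ≈ 178 Ω; length ≈ 5.55 cm

Z_qwt = √(Z_0·R_L) = √(75 × 423) = √31720
λ = 0.91·c/f = 0.222 m, so l = λ/4 = 0.0555 m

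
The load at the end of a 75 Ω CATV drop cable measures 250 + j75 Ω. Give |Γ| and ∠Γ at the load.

Γ ≈ 0.571 ∠ 10.2°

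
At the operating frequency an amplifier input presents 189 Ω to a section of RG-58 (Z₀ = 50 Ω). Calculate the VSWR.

Γ = (189 − 50)/(189 + 50) = 0.582
VSWR = (1 + 0.582)/(1 − 0.582)

VSWR ≈ 3.78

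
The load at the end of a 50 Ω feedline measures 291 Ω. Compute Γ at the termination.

Γ = (Z_L − Z_0)/(Z_L + Z_0) = (291 − 50)/(291 + 50) = 241/341

Γ = 0.707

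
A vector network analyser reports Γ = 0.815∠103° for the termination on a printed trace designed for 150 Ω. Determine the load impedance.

Z_L = Z_0·(1 + Γ)/(1 − Γ) = 150·(0.817 + j0.794)/(1.18 − j0.794)

Z_L ≈ 24.8 + j117 Ω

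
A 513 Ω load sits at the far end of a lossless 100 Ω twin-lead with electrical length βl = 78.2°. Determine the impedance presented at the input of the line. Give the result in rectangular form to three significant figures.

tan(βl) = tan(78.2°) = 4.79
Z_in = Z_0·(Z_L + jZ_0·tanβl)/(Z_0 + jZ_L·tanβl)
     = 100·(513 + j479)/(100 + j2460)

Z_in ≈ 20.3 − j20.1 Ω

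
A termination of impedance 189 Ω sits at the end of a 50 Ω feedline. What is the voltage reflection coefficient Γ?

Γ = (Z_L − Z_0)/(Z_L + Z_0) = (189 − 50)/(189 + 50) = 139/239

Γ = 0.582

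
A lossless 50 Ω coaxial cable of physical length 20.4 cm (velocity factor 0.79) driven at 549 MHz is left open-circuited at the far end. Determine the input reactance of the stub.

X_in ≈ 287 Ω (inductive)

λ = v/f = 0.79·c / 549 MHz = 0.432 m
βl = 2π·l/λ = 2π × 0.473 = 170°
tan(βl) = -0.174
For an open-circuited stub, Z_in = −jZ_0·cot(βl) = −jZ_0/tan(βl)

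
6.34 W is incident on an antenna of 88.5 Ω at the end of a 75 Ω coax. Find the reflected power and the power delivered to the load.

P_reflected ≈ 0.0432 W; P_delivered ≈ 6.3 W

Γ = (88.5 − 75)/(88.5 + 75) = 0.0826
|Γ|² = 0.00682
P_refl = |Γ|²·P_inc = 0.0432 W, P_del = (1 − |Γ|²)·P_inc = 6.3 W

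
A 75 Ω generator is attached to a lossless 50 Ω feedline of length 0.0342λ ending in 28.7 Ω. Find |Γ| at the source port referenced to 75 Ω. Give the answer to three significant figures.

|Γ| ≈ 0.438

βl = 2π × 0.0342 = 12.3°
tan(βl) = 0.218
Z_in = Z_0·(Z_L + jZ_0·tanβl)/(Z_0 + jZ_L·tanβl) = 29.6 + j7.2 Ω
Γ_s = (Z_in − Z_s)/(Z_in + Z_s) = (-45.4 + j7.2)/(105 + j7.2), |Γ_s| = 0.438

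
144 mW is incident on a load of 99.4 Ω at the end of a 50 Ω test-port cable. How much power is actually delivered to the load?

Γ = (99.4 − 50)/(99.4 + 50) = 0.331
|Γ|² = 0.109
P_refl = |Γ|²·P_inc = 15.7 mW, P_del = (1 − |Γ|²)·P_inc = 128 mW

P_delivered ≈ 128 mW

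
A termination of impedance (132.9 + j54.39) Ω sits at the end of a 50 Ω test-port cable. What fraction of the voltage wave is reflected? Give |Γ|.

Γ = (Z_L − Z_0)/(Z_L + Z_0) = (82.9 + j54.39)/(182.9 + j54.39)
|Γ| = 99.1/191

|Γ| ≈ 0.52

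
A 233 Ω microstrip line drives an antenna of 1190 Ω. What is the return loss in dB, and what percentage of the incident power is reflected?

RL ≈ 3.45 dB; 45.2% of incident power reflected

Γ = (1190 − 233)/(1190 + 233) = 0.673
RL = −20·log₁₀(0.673) = 3.45 dB
P_refl/P_inc = |Γ|² = 0.452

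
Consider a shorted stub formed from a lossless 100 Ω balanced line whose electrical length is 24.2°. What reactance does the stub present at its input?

X_in ≈ 44.9 Ω (inductive)

tan(βl) = 0.449
For a shorted stub, Z_in = jZ_0·tan(βl)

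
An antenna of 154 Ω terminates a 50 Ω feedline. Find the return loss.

RL ≈ 5.85 dB

Γ = (154 − 50)/(154 + 50) = 0.51
RL = −20·log₁₀|Γ| = −20·log₁₀(0.51)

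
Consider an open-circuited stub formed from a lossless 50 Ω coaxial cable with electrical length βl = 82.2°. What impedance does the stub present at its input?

Z_in ≈ −j6.85 Ω

tan(βl) = 7.3
For an open-circuited stub, Z_in = −jZ_0·cot(βl) = −jZ_0/tan(βl)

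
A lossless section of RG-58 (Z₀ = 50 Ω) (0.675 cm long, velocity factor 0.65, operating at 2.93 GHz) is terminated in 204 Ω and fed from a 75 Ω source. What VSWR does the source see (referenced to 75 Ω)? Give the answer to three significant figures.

λ = v/f = 0.65·c / 2.93 GHz = 0.0666 m
βl = 2π·l/λ = 2π × 0.101 = 36.5°
tan(βl) = 0.74
Z_in = Z_0·(Z_L + jZ_0·tanβl)/(Z_0 + jZ_L·tanβl) = 31.2 − j57.2 Ω
Γ_s = (Z_in − Z_s)/(Z_in + Z_s) = (-43.8 − j57.2)/(106 − j57.2), |Γ_s| = 0.597
VSWR = (1 + |Γ_s|)/(1 − |Γ_s|)

VSWR ≈ 3.97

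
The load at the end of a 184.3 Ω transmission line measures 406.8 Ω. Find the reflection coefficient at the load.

Γ = (Z_L − Z_0)/(Z_L + Z_0) = (406.8 − 184.3)/(406.8 + 184.3) = 222.5/591.1

Γ = 0.376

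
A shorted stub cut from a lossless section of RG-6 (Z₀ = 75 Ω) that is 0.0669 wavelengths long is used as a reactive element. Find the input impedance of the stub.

βl = 2π × 0.0669 = 24.1°
tan(βl) = 0.447
For a shorted stub, Z_in = jZ_0·tan(βl)

Z_in ≈ +j33.5 Ω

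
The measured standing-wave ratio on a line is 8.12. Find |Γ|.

|Γ| = (S − 1)/(S + 1) = (8.12 − 1)/(8.12 + 1) = 7.12/9.12

|Γ| ≈ 0.781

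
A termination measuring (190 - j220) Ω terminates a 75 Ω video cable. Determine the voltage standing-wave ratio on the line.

Γ = (Z_L − Z_0)/(Z_L + Z_0) = (115 − j220)/(265 − j220)
|Γ| = 248/344 = 0.721
VSWR = (1 + |Γ|)/(1 − |Γ|) = 1.72/0.279

VSWR ≈ 6.16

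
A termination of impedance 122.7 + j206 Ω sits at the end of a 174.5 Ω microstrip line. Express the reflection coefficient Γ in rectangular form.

Γ = (Z_L − Z_0)/(Z_L + Z_0) = (-51.8 + j206)/(297.2 + j206)

Γ ≈ 0.207 + j0.55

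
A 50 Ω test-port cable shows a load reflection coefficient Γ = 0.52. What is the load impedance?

Z_L = Z_0·(1 + Γ)/(1 − Γ) = 50·(1.52)/(0.48)

Z_L ≈ 158 Ω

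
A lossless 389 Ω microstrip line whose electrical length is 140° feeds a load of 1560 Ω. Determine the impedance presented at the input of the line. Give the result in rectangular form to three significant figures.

Z_in ≈ 216 + j399 Ω

tan(βl) = tan(140°) = -0.839
Z_in = Z_0·(Z_L + jZ_0·tanβl)/(Z_0 + jZ_L·tanβl)
     = 389·(1560 − j326)/(389 − j1310)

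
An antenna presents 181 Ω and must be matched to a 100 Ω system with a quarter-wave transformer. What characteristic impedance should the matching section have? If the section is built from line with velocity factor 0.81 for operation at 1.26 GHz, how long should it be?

Z_qwt ≈ 135 Ω; length ≈ 4.82 cm

Z_qwt = √(Z_0·R_L) = √(100 × 181) = √18100
λ = 0.81·c/f = 0.193 m, so l = λ/4 = 0.0482 m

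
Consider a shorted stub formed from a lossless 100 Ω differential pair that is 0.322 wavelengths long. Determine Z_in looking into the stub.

βl = 2π × 0.322 = 116°
tan(βl) = -2.06
For a shorted stub, Z_in = jZ_0·tan(βl)

Z_in ≈ −j206 Ω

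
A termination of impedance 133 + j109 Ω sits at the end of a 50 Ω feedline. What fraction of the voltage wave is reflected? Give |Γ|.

|Γ| ≈ 0.643

Γ = (Z_L − Z_0)/(Z_L + Z_0) = (83 + j109)/(183 + j109)
|Γ| = 137/213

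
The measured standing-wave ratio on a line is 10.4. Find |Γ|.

|Γ| = (S − 1)/(S + 1) = (10.4 − 1)/(10.4 + 1) = 9.4/11.4

|Γ| ≈ 0.825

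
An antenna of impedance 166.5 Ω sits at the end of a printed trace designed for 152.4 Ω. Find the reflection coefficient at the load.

Γ = 0.0442

Γ = (Z_L − Z_0)/(Z_L + Z_0) = (166.5 − 152.4)/(166.5 + 152.4) = 14.1/318.9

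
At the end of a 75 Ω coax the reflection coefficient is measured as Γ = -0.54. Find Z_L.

Z_L = Z_0·(1 + Γ)/(1 − Γ) = 75·(0.46)/(1.54)

Z_L ≈ 22.4 Ω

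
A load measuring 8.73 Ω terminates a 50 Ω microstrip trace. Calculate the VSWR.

Γ = (8.73 − 50)/(8.73 + 50) = -0.703
VSWR = (1 + 0.703)/(1 − 0.703)

VSWR ≈ 5.73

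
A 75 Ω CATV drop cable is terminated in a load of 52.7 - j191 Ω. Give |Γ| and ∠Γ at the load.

Γ ≈ 0.837 ∠ -40.4°

Γ = (Z_L − Z_0)/(Z_L + Z_0) = (-22.3 − j191)/(127.7 − j191)
|Γ| = 192/230 = 0.837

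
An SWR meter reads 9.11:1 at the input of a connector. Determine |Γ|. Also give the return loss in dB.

|Γ| ≈ 0.802; return loss ≈ 1.91 dB

|Γ| = (S − 1)/(S + 1) = (9.11 − 1)/(9.11 + 1) = 8.11/10.1
RL = −20·log₁₀|Γ| = −20·log₁₀(0.802)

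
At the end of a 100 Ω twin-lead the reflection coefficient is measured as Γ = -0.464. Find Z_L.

Z_L = Z_0·(1 + Γ)/(1 − Γ) = 100·(0.536)/(1.46)

Z_L ≈ 36.6 Ω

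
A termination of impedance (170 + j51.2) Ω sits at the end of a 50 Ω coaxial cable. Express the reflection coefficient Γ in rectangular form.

Γ = (Z_L − Z_0)/(Z_L + Z_0) = (120 + j51.2)/(220 + j51.2)

Γ ≈ 0.569 + j0.1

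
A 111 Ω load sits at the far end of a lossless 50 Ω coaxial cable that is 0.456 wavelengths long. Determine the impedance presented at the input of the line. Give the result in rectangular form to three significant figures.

Z_in ≈ 85.9 + j39.9 Ω

βl = 2π × 0.456 = 164°
tan(βl) = tan(164°) = -0.284
Z_in = Z_0·(Z_L + jZ_0·tanβl)/(Z_0 + jZ_L·tanβl)
     = 50·(111 − j14.2)/(50 − j31.5)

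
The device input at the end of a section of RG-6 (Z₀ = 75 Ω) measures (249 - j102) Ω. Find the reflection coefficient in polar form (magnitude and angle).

Γ ≈ 0.594 ∠ -12.9°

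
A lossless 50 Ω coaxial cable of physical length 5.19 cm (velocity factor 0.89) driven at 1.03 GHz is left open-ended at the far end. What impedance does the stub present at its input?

Z_in ≈ −j16.2 Ω

λ = v/f = 0.89·c / 1.03 GHz = 0.259 m
βl = 2π·l/λ = 2π × 0.2 = 72.1°
tan(βl) = 3.09
For an open-ended stub, Z_in = −jZ_0·cot(βl) = −jZ_0/tan(βl)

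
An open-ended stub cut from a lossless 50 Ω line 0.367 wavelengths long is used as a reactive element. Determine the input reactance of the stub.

βl = 2π × 0.367 = 132°
tan(βl) = -1.11
For an open-ended stub, Z_in = −jZ_0·cot(βl) = −jZ_0/tan(βl)

X_in ≈ 45.2 Ω (inductive)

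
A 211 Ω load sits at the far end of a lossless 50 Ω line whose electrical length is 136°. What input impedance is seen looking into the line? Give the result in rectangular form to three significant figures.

Z_in ≈ 23.2 + j46.1 Ω

tan(βl) = tan(136°) = -0.966
Z_in = Z_0·(Z_L + jZ_0·tanβl)/(Z_0 + jZ_L·tanβl)
     = 50·(211 − j48.3)/(50 − j204)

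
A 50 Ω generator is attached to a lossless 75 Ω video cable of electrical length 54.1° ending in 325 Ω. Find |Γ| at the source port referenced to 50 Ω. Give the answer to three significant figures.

tan(βl) = 1.38
Z_in = Z_0·(Z_L + jZ_0·tanβl)/(Z_0 + jZ_L·tanβl) = 25.7 − j50 Ω
Γ_s = (Z_in − Z_s)/(Z_in + Z_s) = (-24.3 − j50)/(75.7 − j50), |Γ_s| = 0.613

|Γ| ≈ 0.613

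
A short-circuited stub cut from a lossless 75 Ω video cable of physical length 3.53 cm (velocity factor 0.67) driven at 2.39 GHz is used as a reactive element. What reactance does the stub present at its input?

λ = v/f = 0.67·c / 2.39 GHz = 0.0841 m
βl = 2π·l/λ = 2π × 0.42 = 151°
tan(βl) = -0.552
For a short-circuited stub, Z_in = jZ_0·tan(βl)

X_in ≈ -41.4 Ω (capacitive)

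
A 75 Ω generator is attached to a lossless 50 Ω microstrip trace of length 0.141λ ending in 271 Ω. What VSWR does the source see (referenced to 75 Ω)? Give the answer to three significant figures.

βl = 2π × 0.141 = 50.8°
tan(βl) = 1.22
Z_in = Z_0·(Z_L + jZ_0·tanβl)/(Z_0 + jZ_L·tanβl) = 15 − j38.6 Ω
Γ_s = (Z_in − Z_s)/(Z_in + Z_s) = (-60 − j38.6)/(90 − j38.6), |Γ_s| = 0.728
VSWR = (1 + |Γ_s|)/(1 − |Γ_s|)

VSWR ≈ 6.35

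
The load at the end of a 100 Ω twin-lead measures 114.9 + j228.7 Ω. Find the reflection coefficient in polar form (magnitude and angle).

Γ ≈ 0.73 ∠ 39.5°

Γ = (Z_L − Z_0)/(Z_L + Z_0) = (14.9 + j228.7)/(214.9 + j228.7)
|Γ| = 229/314 = 0.73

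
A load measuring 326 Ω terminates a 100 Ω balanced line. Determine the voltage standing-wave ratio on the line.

VSWR ≈ 3.26

For a purely resistive load, VSWR = R_L/Z_0 or Z_0/R_L (whichever > 1) = 326/100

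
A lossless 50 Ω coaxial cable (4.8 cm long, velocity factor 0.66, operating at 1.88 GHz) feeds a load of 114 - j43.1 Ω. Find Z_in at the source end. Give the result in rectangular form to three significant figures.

λ = v/f = 0.66·c / 1.88 GHz = 0.105 m
βl = 2π·l/λ = 2π × 0.456 = 164°
tan(βl) = tan(164°) = -0.285
Z_in = Z_0·(Z_L + jZ_0·tanβl)/(Z_0 + jZ_L·tanβl)
     = 50·(114 − j57.4)/(37.7 − j32.5)

Z_in ≈ 124 + j31.2 Ω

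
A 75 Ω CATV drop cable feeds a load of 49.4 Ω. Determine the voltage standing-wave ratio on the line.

Γ = (49.4 − 75)/(49.4 + 75) = -0.206
VSWR = (1 + 0.206)/(1 − 0.206)

VSWR ≈ 1.52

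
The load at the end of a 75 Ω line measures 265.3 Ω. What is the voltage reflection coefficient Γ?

Γ = (Z_L − Z_0)/(Z_L + Z_0) = (265.3 − 75)/(265.3 + 75) = 190.3/340.3

Γ = 0.559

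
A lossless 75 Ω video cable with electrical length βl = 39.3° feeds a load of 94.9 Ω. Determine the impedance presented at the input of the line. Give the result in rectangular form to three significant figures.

Z_in ≈ 76.5 − j17.8 Ω

tan(βl) = tan(39.3°) = 0.818
Z_in = Z_0·(Z_L + jZ_0·tanβl)/(Z_0 + jZ_L·tanβl)
     = 75·(94.9 + j61.4)/(75 + j77.7)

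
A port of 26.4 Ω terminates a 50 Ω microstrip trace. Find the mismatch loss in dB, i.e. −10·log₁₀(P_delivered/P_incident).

Γ = (26.4 − 50)/(26.4 + 50) = -0.309
|Γ|² = 0.0954, so P_del/P_inc = 1 − |Γ|² = 0.905
ML = −10·log₁₀(1 − |Γ|²)

mismatch loss ≈ 0.436 dB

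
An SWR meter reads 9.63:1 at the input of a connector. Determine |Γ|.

|Γ| = (S − 1)/(S + 1) = (9.63 − 1)/(9.63 + 1) = 8.63/10.6

|Γ| ≈ 0.812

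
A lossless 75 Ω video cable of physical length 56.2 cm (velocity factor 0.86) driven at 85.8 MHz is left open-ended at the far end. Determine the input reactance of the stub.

λ = v/f = 0.86·c / 85.8 MHz = 3.01 m
βl = 2π·l/λ = 2π × 0.187 = 67.3°
tan(βl) = 2.39
For an open-ended stub, Z_in = −jZ_0·cot(βl) = −jZ_0/tan(βl)

X_in ≈ -31.4 Ω (capacitive)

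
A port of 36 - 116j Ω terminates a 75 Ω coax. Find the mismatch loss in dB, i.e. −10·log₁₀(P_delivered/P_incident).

Γ = (-39 − j116)/(111 − j116), |Γ| = 0.762
|Γ|² = 0.581, so P_del/P_inc = 1 − |Γ|² = 0.419
ML = −10·log₁₀(1 − |Γ|²)

mismatch loss ≈ 3.78 dB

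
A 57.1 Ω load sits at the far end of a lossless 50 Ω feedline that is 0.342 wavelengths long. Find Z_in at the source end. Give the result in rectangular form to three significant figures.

Z_in ≈ 47.1 + j5.74 Ω

βl = 2π × 0.342 = 123°
tan(βl) = tan(123°) = -1.53
Z_in = Z_0·(Z_L + jZ_0·tanβl)/(Z_0 + jZ_L·tanβl)
     = 50·(57.1 − j76.6)/(50 − j87.5)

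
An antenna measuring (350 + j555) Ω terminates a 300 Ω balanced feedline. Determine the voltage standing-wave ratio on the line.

Γ = (Z_L − Z_0)/(Z_L + Z_0) = (50 + j555)/(650 + j555)
|Γ| = 557/855 = 0.652
VSWR = (1 + |Γ|)/(1 − |Γ|) = 1.65/0.348

VSWR ≈ 4.75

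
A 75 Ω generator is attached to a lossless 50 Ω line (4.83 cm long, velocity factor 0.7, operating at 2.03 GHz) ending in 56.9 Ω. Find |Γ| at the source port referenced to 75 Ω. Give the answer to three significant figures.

|Γ| ≈ 0.145

λ = v/f = 0.7·c / 2.03 GHz = 0.103 m
βl = 2π·l/λ = 2π × 0.467 = 168°
tan(βl) = -0.211
Z_in = Z_0·(Z_L + jZ_0·tanβl)/(Z_0 + jZ_L·tanβl) = 56.2 + j2.94 Ω
Γ_s = (Z_in − Z_s)/(Z_in + Z_s) = (-18.8 + j2.94)/(131 + j2.94), |Γ_s| = 0.145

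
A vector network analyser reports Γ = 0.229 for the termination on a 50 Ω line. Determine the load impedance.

Z_L ≈ 79.7 Ω

Z_L = Z_0·(1 + Γ)/(1 − Γ) = 50·(1.23)/(0.771)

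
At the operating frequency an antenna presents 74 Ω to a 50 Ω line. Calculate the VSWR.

VSWR ≈ 1.48

Γ = (74 − 50)/(74 + 50) = 0.194
VSWR = (1 + 0.194)/(1 − 0.194)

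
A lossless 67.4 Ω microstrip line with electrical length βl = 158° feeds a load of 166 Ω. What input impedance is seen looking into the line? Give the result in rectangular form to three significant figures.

Z_in ≈ 97 + j69.3 Ω

tan(βl) = tan(158°) = -0.404
Z_in = Z_0·(Z_L + jZ_0·tanβl)/(Z_0 + jZ_L·tanβl)
     = 67.4·(166 − j27.2)/(67.4 − j67.1)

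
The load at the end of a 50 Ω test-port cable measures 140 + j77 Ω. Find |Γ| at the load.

Γ = (Z_L − Z_0)/(Z_L + Z_0) = (90 + j77)/(190 + j77)
|Γ| = 118/205

|Γ| ≈ 0.578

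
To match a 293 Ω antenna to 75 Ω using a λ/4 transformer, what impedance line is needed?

Z_qwt ≈ 148 Ω

Z_qwt = √(Z_0·R_L) = √(75 × 293) = √21980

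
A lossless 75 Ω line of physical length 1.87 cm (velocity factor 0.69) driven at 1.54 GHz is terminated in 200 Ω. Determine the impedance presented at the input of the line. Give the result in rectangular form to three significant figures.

Z_in ≈ 43.5 − j49.1 Ω

λ = v/f = 0.69·c / 1.54 GHz = 0.134 m
βl = 2π·l/λ = 2π × 0.139 = 50.1°
tan(βl) = tan(50.1°) = 1.2
Z_in = Z_0·(Z_L + jZ_0·tanβl)/(Z_0 + jZ_L·tanβl)
     = 75·(200 + j89.6)/(75 + j239)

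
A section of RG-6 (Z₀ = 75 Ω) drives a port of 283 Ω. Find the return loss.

RL ≈ 4.72 dB

Γ = (283 − 75)/(283 + 75) = 0.581
RL = −20·log₁₀|Γ| = −20·log₁₀(0.581)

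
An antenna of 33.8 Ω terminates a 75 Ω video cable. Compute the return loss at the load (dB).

RL ≈ 8.43 dB

Γ = (33.8 − 75)/(33.8 + 75) = -0.379
RL = −20·log₁₀|Γ| = −20·log₁₀(0.379)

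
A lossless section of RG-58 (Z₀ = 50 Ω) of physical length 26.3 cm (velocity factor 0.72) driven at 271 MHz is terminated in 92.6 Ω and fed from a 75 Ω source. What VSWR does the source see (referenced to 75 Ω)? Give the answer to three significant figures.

λ = v/f = 0.72·c / 271 MHz = 0.797 m
βl = 2π·l/λ = 2π × 0.33 = 119°
tan(βl) = -1.82
Z_in = Z_0·(Z_L + jZ_0·tanβl)/(Z_0 + jZ_L·tanβl) = 32.3 + j17.9 Ω
Γ_s = (Z_in − Z_s)/(Z_in + Z_s) = (-42.7 + j17.9)/(107 + j17.9), |Γ_s| = 0.426
VSWR = (1 + |Γ_s|)/(1 − |Γ_s|)

VSWR ≈ 2.48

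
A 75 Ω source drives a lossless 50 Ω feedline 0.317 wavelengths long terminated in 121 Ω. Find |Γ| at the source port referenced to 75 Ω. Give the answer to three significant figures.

|Γ| ≈ 0.538

βl = 2π × 0.317 = 114°
tan(βl) = -2.23
Z_in = Z_0·(Z_L + jZ_0·tanβl)/(Z_0 + jZ_L·tanβl) = 24 + j17.9 Ω
Γ_s = (Z_in − Z_s)/(Z_in + Z_s) = (-51 + j17.9)/(99 + j17.9), |Γ_s| = 0.538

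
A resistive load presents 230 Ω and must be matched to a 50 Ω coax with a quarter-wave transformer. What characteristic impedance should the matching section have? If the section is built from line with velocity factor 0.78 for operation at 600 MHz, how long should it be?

Z_qwt ≈ 107 Ω; length ≈ 9.75 cm

Z_qwt = √(Z_0·R_L) = √(50 × 230) = √11500
λ = 0.78·c/f = 0.39 m, so l = λ/4 = 0.0975 m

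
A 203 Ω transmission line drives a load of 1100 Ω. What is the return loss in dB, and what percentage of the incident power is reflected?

Γ = (1100 − 203)/(1100 + 203) = 0.688
RL = −20·log₁₀(0.688) = 3.24 dB
P_refl/P_inc = |Γ|² = 0.474

RL ≈ 3.24 dB; 47.4% of incident power reflected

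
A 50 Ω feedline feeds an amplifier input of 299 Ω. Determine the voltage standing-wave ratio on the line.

VSWR ≈ 5.98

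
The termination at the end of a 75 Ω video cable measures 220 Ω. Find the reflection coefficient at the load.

Γ = 0.492

Γ = (Z_L − Z_0)/(Z_L + Z_0) = (220 − 75)/(220 + 75) = 145/295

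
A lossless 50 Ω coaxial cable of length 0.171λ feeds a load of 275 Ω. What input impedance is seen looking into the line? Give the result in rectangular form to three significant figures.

βl = 2π × 0.171 = 61.6°
tan(βl) = tan(61.6°) = 1.85
Z_in = Z_0·(Z_L + jZ_0·tanβl)/(Z_0 + jZ_L·tanβl)
     = 50·(275 + j92.3)/(50 + j508)

Z_in ≈ 11.6 − j25.9 Ω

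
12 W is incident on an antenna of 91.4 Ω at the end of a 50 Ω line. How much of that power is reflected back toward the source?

P_reflected ≈ 1.03 W

Γ = (91.4 − 50)/(91.4 + 50) = 0.293
|Γ|² = 0.0857
P_refl = |Γ|²·P_inc = 1.03 W, P_del = (1 − |Γ|²)·P_inc = 11 W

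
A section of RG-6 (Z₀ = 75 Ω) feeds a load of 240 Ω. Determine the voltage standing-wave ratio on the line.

VSWR ≈ 3.2

Γ = (240 − 75)/(240 + 75) = 0.524
VSWR = (1 + 0.524)/(1 − 0.524)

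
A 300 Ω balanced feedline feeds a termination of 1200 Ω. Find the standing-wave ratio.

For a purely resistive load, VSWR = R_L/Z_0 or Z_0/R_L (whichever > 1) = 1200/300

VSWR ≈ 4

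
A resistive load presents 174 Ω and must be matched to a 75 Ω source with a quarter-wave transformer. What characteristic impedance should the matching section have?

Z_qwt = √(Z_0·R_L) = √(75 × 174) = √13050

Z_qwt ≈ 114 Ω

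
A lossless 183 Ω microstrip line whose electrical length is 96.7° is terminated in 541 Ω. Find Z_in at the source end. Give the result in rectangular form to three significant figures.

Z_in ≈ 62.7 + j19 Ω

tan(βl) = tan(96.7°) = -8.51
Z_in = Z_0·(Z_L + jZ_0·tanβl)/(Z_0 + jZ_L·tanβl)
     = 183·(541 − j1560)/(183 − j4610)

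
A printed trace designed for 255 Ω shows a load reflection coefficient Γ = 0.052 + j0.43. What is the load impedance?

Z_L = Z_0·(1 + Γ)/(1 − Γ) = 255·(1.05 + j0.43)/(0.948 − j0.43)

Z_L ≈ 191 + j202 Ω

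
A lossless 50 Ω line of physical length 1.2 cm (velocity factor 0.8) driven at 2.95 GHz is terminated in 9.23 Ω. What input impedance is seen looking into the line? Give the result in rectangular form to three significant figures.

Z_in ≈ 24.1 + j60.7 Ω

λ = v/f = 0.8·c / 2.95 GHz = 0.0814 m
βl = 2π·l/λ = 2π × 0.148 = 53.1°
tan(βl) = tan(53.1°) = 1.33
Z_in = Z_0·(Z_L + jZ_0·tanβl)/(Z_0 + jZ_L·tanβl)
     = 50·(9.23 + j66.6)/(50 + j12.3)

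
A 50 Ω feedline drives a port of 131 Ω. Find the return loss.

Γ = (131 − 50)/(131 + 50) = 0.448
RL = −20·log₁₀|Γ| = −20·log₁₀(0.448)

RL ≈ 6.98 dB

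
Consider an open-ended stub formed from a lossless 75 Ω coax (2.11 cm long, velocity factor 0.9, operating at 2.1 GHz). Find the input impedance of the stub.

λ = v/f = 0.9·c / 2.1 GHz = 0.129 m
βl = 2π·l/λ = 2π × 0.164 = 59.1°
tan(βl) = 1.67
For an open-ended stub, Z_in = −jZ_0·cot(βl) = −jZ_0/tan(βl)

Z_in ≈ −j44.9 Ω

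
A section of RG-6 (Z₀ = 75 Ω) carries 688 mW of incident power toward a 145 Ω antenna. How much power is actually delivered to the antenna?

P_delivered ≈ 618 mW

Γ = (145 − 75)/(145 + 75) = 0.318
|Γ|² = 0.101
P_refl = |Γ|²·P_inc = 69.7 mW, P_del = (1 − |Γ|²)·P_inc = 618 mW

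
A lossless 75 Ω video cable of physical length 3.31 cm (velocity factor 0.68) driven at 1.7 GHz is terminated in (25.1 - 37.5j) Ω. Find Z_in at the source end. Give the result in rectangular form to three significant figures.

Z_in ≈ 115 + j127 Ω

λ = v/f = 0.68·c / 1.7 GHz = 0.12 m
βl = 2π·l/λ = 2π × 0.276 = 99.3°
tan(βl) = tan(99.3°) = -6.11
Z_in = Z_0·(Z_L + jZ_0·tanβl)/(Z_0 + jZ_L·tanβl)
     = 75·(25.1 − j495)/(-154 − j153)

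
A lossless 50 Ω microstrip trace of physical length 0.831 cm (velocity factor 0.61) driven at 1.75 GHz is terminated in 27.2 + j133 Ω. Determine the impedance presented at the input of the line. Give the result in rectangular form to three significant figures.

λ = v/f = 0.61·c / 1.75 GHz = 0.105 m
βl = 2π·l/λ = 2π × 0.0795 = 28.6°
tan(βl) = tan(28.6°) = 0.545
Z_in = Z_0·(Z_L + jZ_0·tanβl)/(Z_0 + jZ_L·tanβl)
     = 50·(27.2 + j160)/(-22.5 + j14.8)

Z_in ≈ 121 − j276 Ω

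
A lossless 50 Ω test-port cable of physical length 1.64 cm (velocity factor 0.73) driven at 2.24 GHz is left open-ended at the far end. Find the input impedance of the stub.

λ = v/f = 0.73·c / 2.24 GHz = 0.0978 m
βl = 2π·l/λ = 2π × 0.168 = 60.4°
tan(βl) = 1.76
For an open-ended stub, Z_in = −jZ_0·cot(βl) = −jZ_0/tan(βl)

Z_in ≈ −j28.4 Ω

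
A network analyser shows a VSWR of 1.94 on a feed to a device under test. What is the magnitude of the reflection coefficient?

|Γ| = (S − 1)/(S + 1) = (1.94 − 1)/(1.94 + 1) = 0.94/2.94

|Γ| ≈ 0.32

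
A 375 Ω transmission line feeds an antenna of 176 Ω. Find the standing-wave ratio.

VSWR ≈ 2.13

Γ = (176 − 375)/(176 + 375) = -0.361
VSWR = (1 + 0.361)/(1 − 0.361)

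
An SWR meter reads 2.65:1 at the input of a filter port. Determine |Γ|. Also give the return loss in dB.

|Γ| ≈ 0.452; return loss ≈ 6.9 dB

|Γ| = (S − 1)/(S + 1) = (2.65 − 1)/(2.65 + 1) = 1.65/3.65
RL = −20·log₁₀|Γ| = −20·log₁₀(0.452)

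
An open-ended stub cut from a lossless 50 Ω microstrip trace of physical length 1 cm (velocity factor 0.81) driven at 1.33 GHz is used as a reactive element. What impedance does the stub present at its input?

Z_in ≈ −j140 Ω

λ = v/f = 0.81·c / 1.33 GHz = 0.183 m
βl = 2π·l/λ = 2π × 0.0547 = 19.7°
tan(βl) = 0.358
For an open-ended stub, Z_in = −jZ_0·cot(βl) = −jZ_0/tan(βl)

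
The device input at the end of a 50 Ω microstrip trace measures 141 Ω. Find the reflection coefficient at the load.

Γ = 0.476

Γ = (Z_L − Z_0)/(Z_L + Z_0) = (141 − 50)/(141 + 50) = 91/191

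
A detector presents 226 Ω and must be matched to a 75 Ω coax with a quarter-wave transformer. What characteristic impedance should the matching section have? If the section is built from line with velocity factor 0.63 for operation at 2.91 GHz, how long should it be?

Z_qwt = √(Z_0·R_L) = √(75 × 226) = √16950
λ = 0.63·c/f = 0.0649 m, so l = λ/4 = 0.0162 m

Z_qwt ≈ 130 Ω; length ≈ 1.62 cm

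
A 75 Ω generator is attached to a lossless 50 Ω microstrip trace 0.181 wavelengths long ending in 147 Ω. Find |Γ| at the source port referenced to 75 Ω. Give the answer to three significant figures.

|Γ| ≈ 0.6

βl = 2π × 0.181 = 65.2°
tan(βl) = 2.16
Z_in = Z_0·(Z_L + jZ_0·tanβl)/(Z_0 + jZ_L·tanβl) = 20.2 − j20 Ω
Γ_s = (Z_in − Z_s)/(Z_in + Z_s) = (-54.8 − j20)/(95.2 − j20), |Γ_s| = 0.6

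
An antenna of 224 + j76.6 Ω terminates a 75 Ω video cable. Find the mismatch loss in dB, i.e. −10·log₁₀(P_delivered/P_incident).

Γ = (149 + j76.6)/(299 + j76.6), |Γ| = 0.543
|Γ|² = 0.295, so P_del/P_inc = 1 − |Γ|² = 0.705
ML = −10·log₁₀(1 − |Γ|²)

mismatch loss ≈ 1.52 dB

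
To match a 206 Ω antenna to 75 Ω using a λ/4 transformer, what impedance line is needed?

Z_qwt ≈ 124 Ω

Z_qwt = √(Z_0·R_L) = √(75 × 206) = √15450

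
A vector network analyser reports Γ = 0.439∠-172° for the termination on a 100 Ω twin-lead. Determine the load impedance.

Z_L ≈ 39.1 − j5.93 Ω

Z_L = Z_0·(1 + Γ)/(1 − Γ) = 100·(0.565 − j0.0611)/(1.43 + j0.0611)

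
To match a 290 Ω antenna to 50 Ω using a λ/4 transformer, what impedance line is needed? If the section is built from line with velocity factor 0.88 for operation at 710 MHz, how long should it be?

Z_qwt = √(Z_0·R_L) = √(50 × 290) = √14500
λ = 0.88·c/f = 0.372 m, so l = λ/4 = 0.093 m

Z_qwt ≈ 120 Ω; length ≈ 9.3 cm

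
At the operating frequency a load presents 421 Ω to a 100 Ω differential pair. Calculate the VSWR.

VSWR ≈ 4.21

For a purely resistive load, VSWR = R_L/Z_0 or Z_0/R_L (whichever > 1) = 421/100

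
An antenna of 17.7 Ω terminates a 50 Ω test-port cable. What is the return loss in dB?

RL ≈ 6.43 dB

Γ = (17.7 − 50)/(17.7 + 50) = -0.477
RL = −20·log₁₀|Γ| = −20·log₁₀(0.477)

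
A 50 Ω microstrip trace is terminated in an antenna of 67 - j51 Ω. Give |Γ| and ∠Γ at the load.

Γ ≈ 0.421 ∠ -48°

Γ = (Z_L − Z_0)/(Z_L + Z_0) = (17 − j51)/(117 − j51)
|Γ| = 53.8/128 = 0.421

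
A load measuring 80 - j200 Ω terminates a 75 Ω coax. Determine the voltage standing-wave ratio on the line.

VSWR ≈ 8.55

Γ = (Z_L − Z_0)/(Z_L + Z_0) = (5 − j200)/(155 − j200)
|Γ| = 200/253 = 0.791
VSWR = (1 + |Γ|)/(1 − |Γ|) = 1.79/0.209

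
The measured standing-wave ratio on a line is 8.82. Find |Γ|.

|Γ| ≈ 0.796

|Γ| = (S − 1)/(S + 1) = (8.82 − 1)/(8.82 + 1) = 7.82/9.82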